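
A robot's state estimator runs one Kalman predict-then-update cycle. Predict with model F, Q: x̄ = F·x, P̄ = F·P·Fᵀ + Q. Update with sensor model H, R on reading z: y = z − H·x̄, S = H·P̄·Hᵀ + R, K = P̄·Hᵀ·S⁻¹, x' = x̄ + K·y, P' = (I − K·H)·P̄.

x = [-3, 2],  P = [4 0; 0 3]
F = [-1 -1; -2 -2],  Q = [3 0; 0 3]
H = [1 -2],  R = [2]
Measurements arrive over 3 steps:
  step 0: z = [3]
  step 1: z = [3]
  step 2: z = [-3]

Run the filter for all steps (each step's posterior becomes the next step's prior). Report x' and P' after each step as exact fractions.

step 0: x̄ = F·x = [1, 2]
step 0: P̄ = F·P·Fᵀ + Q = [10 14; 14 31]
step 0: y = z − H·x̄ = [6]
step 0: S = H·P̄·Hᵀ + R = [80]
step 0: K = P̄·Hᵀ·S⁻¹ = [-9/40; -3/5]
step 0: x' = x̄ + K·y = [-7/20, -8/5]
step 0: P' = (I − K·H)·P̄ = [119/20 16/5; 16/5 11/5]
step 1: x̄ = F·x = [39/20, 39/10]
step 1: P̄ = F·P·Fᵀ + Q = [351/20 291/10; 291/10 306/5]
step 1: y = z − H·x̄ = [177/20]
step 1: S = H·P̄·Hᵀ + R = [2959/20]
step 1: K = P̄·Hᵀ·S⁻¹ = [-813/2959; -1866/2959]
step 1: x' = x̄ + K·y = [-1425/2959, -4974/2959]
step 1: P' = (I − K·H)·P̄ = [18882/2959 10254/2959; 10254/2959 6993/2959]
step 2: x̄ = F·x = [6399/2959, 12798/2959]
step 2: P̄ = F·P·Fᵀ + Q = [55260/2959 92766/2959; 92766/2959 194409/2959]
step 2: y = z − H·x̄ = [10320/2959]
step 2: S = H·P̄·Hᵀ + R = [467750/2959]
step 2: K = P̄·Hᵀ·S⁻¹ = [-65136/233875; -148026/233875]
step 2: x' = x̄ + K·y = [55719/46775, 99054/46775]
step 2: P' = (I − K·H)·P̄ = [1500012/233875 815142/233875; 815142/233875 555597/233875]

step 0: x' = [-7/20, -8/5], P' = [119/20 16/5; 16/5 11/5]
step 1: x' = [-1425/2959, -4974/2959], P' = [18882/2959 10254/2959; 10254/2959 6993/2959]
step 2: x' = [55719/46775, 99054/46775], P' = [1500012/233875 815142/233875; 815142/233875 555597/233875]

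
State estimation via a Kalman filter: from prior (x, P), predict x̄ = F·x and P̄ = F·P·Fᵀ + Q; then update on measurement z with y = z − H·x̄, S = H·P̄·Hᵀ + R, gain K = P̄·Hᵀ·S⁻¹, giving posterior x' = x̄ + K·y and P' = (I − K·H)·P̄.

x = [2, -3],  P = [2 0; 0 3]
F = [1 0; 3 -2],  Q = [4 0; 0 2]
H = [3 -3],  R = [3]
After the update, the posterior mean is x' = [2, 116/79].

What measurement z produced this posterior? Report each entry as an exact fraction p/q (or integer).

z = [2]

x̄ = F·x = [2, 12]
P̄ = F·P·Fᵀ + Q = [6 6; 6 32]
S = H·P̄·Hᵀ + R = [237]
K = P̄·Hᵀ·S⁻¹ = [0; -26/79]
x' − x̄ = [0, -832/79] = K·y
y = (KᵀK)⁻¹·Kᵀ·(x' − x̄) = [32]
z = y + H·x̄ = [32] + [-30] = [2]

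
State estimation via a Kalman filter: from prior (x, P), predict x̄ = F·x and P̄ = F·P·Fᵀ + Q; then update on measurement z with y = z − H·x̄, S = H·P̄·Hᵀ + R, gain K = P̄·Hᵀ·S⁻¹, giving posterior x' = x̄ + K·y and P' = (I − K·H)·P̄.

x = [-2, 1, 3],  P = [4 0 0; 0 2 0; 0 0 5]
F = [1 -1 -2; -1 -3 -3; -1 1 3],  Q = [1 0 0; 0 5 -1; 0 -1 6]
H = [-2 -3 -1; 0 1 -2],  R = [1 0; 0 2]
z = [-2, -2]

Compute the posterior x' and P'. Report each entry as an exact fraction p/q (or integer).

x' = [-21735/9488, 935/593, 34839/18976]
P' = [48241/9488 -1687/593 -31233/18976; -1687/593 1016/593 999/1186; -31233/18976 999/1186 34305/37952]

x̄ = F·x = [-9, -10, 12]
P̄ = F·P·Fᵀ + Q = [27 32 -36; 32 72 -48; -36 -48 57]
y = z − H·x̄ = [-38, 32]
S = H·P̄·Hᵀ + R = [766 -550; -550 494]
K = P̄·Hᵀ·S⁻¹ = [221/18976 4241/18976; -347/1186 17/1186; -5277/37952 -18321/37952]
x' = x̄ + K·y = [-21735/9488, 935/593, 34839/18976]
P' = (I − K·H)·P̄ = [48241/9488 -1687/593 -31233/18976; -1687/593 1016/593 999/1186; -31233/18976 999/1186 34305/37952]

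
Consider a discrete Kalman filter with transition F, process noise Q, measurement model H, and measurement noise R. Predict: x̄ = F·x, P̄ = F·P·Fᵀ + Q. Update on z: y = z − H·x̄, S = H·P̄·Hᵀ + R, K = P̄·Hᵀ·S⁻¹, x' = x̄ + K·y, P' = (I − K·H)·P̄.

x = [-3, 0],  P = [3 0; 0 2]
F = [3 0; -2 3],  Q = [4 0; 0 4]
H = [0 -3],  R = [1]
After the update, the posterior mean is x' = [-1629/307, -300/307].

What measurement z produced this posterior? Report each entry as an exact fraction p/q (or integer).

x̄ = F·x = [-9, 6]
P̄ = F·P·Fᵀ + Q = [31 -18; -18 34]
S = H·P̄·Hᵀ + R = [307]
K = P̄·Hᵀ·S⁻¹ = [54/307; -102/307]
x' − x̄ = [1134/307, -2142/307] = K·y
y = (KᵀK)⁻¹·Kᵀ·(x' − x̄) = [21]
z = y + H·x̄ = [21] + [-18] = [3]

z = [3]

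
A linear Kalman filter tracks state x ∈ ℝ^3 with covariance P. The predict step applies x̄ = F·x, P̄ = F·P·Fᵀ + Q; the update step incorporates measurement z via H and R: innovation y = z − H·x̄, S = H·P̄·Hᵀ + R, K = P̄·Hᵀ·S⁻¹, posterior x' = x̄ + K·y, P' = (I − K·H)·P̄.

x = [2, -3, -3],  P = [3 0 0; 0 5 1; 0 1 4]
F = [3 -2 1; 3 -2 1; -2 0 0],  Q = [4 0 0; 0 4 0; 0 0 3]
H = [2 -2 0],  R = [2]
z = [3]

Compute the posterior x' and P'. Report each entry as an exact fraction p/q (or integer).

x̄ = F·x = [9, 9, -4]
P̄ = F·P·Fᵀ + Q = [51 47 -18; 47 51 -18; -18 -18 15]
y = z − H·x̄ = [3]
S = H·P̄·Hᵀ + R = [34]
K = P̄·Hᵀ·S⁻¹ = [4/17; -4/17; 0]
x' = x̄ + K·y = [165/17, 141/17, -4]
P' = (I − K·H)·P̄ = [835/17 831/17 -18; 831/17 835/17 -18; -18 -18 15]

x' = [165/17, 141/17, -4]
P' = [835/17 831/17 -18; 831/17 835/17 -18; -18 -18 15]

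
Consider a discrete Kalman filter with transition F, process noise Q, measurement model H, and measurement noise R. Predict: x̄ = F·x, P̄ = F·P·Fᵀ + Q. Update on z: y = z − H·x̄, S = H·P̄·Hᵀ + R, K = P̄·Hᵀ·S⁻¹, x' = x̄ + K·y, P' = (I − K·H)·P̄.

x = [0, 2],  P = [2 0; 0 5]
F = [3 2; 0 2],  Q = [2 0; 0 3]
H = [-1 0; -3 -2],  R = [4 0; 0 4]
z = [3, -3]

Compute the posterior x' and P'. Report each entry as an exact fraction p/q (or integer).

x' = [-202/157, 2061/628]
P' = [280/157 -380/157; -380/157 1323/314]

x̄ = F·x = [4, 4]
P̄ = F·P·Fᵀ + Q = [40 20; 20 23]
y = z − H·x̄ = [7, 17]
S = H·P̄·Hᵀ + R = [44 160; 160 696]
K = P̄·Hᵀ·S⁻¹ = [-70/157 -20/157; 95/157 -183/628]
x' = x̄ + K·y = [-202/157, 2061/628]
P' = (I − K·H)·P̄ = [280/157 -380/157; -380/157 1323/314]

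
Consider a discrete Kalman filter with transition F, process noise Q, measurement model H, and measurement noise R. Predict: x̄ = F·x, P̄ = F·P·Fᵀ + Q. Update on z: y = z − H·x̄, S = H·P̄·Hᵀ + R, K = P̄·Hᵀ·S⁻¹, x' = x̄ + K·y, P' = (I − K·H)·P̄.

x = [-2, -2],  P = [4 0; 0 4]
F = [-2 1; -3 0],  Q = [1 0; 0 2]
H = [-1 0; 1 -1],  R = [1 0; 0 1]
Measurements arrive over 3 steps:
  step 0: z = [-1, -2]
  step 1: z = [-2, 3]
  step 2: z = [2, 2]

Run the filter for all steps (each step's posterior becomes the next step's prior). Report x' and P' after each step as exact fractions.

step 0: x̄ = F·x = [2, 6]
step 0: P̄ = F·P·Fᵀ + Q = [21 24; 24 38]
step 0: y = z − H·x̄ = [1, 2]
step 0: S = H·P̄·Hᵀ + R = [22 3; 3 12]
step 0: K = P̄·Hᵀ·S⁻¹ = [-81/85 -1/85; -82/85 -236/255]
step 0: x' = x̄ + K·y = [87/85, 812/255]
step 0: P' = (I − K·H)·P̄ = [81/85 82/85; 82/85 482/255]
step 1: x̄ = F·x = [58/51, -261/85]
step 1: P̄ = F·P·Fᵀ + Q = [145/51 48/17; 48/17 899/85]
step 1: y = z − H·x̄ = [-44/51, -308/255]
step 1: S = H·P̄·Hᵀ + R = [196/51 -1/51; -1/51 2237/255]
step 1: K = P̄·Hᵀ·S⁻¹ = [-6360/8597 5/8597; -6355/8597 -7612/8597]
step 1: x' = x̄ + K·y = [15258/8597, -11721/8597]
step 1: P' = (I − K·H)·P̄ = [6360/8597 6355/8597; 6355/8597 13967/8597]
step 2: x̄ = F·x = [-42237/8597, -45774/8597]
step 2: P̄ = F·P·Fᵀ + Q = [22584/8597 19095/8597; 19095/8597 74434/8597]
step 2: y = z − H·x̄ = [-25043/8597, 13657/8597]
step 2: S = H·P̄·Hᵀ + R = [31181/8597 -3489/8597; -3489/8597 67425/8597]
step 2: K = P̄·Hᵀ·S⁻¹ = [-58569/81044 1163/81044; -28703/40522 -104231/121566]
step 2: x' = x̄ + K·y = [-112855/40522, -281006/60783]
step 2: P' = (I − K·H)·P̄ = [58569/81044 28703/40522; 28703/40522 95170/60783]

step 0: x' = [87/85, 812/255], P' = [81/85 82/85; 82/85 482/255]
step 1: x' = [15258/8597, -11721/8597], P' = [6360/8597 6355/8597; 6355/8597 13967/8597]
step 2: x' = [-112855/40522, -281006/60783], P' = [58569/81044 28703/40522; 28703/40522 95170/60783]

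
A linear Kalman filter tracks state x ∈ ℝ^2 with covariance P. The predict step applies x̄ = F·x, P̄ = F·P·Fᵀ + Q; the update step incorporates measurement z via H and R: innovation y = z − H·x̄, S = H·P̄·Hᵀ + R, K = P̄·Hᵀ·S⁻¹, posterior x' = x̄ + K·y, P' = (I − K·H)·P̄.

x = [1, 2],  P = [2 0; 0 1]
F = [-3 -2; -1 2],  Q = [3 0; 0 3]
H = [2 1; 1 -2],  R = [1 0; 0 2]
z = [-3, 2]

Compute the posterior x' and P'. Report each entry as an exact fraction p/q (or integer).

x' = [-2648/2907, -1150/969]
P' = [688/2907 -73/969; -73/969 223/646]

x̄ = F·x = [-7, 3]
P̄ = F·P·Fᵀ + Q = [25 2; 2 9]
y = z − H·x̄ = [8, 15]
S = H·P̄·Hᵀ + R = [118 26; 26 55]
K = P̄·Hᵀ·S⁻¹ = [1157/2907 563/2907; 377/1938 -371/969]
x' = x̄ + K·y = [-2648/2907, -1150/969]
P' = (I − K·H)·P̄ = [688/2907 -73/969; -73/969 223/646]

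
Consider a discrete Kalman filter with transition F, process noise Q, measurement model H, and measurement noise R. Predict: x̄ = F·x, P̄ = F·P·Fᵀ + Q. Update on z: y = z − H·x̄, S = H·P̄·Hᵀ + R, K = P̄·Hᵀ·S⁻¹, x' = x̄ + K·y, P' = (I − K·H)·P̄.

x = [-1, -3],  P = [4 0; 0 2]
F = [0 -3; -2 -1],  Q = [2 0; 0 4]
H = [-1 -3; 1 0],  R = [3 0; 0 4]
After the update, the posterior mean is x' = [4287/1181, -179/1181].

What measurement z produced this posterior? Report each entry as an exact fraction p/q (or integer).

z = [-3, 3]

x̄ = F·x = [9, 5]
P̄ = F·P·Fᵀ + Q = [20 6; 6 22]
S = H·P̄·Hᵀ + R = [257 -38; -38 24]
K = P̄·Hᵀ·S⁻¹ = [-38/1181 924/1181; -375/1181 -597/2362]
x' − x̄ = [-6342/1181, -6084/1181] = K·y
y = (KᵀK)⁻¹·Kᵀ·(x' − x̄) = [21, -6]
z = y + H·x̄ = [21, -6] + [-24, 9] = [-3, 3]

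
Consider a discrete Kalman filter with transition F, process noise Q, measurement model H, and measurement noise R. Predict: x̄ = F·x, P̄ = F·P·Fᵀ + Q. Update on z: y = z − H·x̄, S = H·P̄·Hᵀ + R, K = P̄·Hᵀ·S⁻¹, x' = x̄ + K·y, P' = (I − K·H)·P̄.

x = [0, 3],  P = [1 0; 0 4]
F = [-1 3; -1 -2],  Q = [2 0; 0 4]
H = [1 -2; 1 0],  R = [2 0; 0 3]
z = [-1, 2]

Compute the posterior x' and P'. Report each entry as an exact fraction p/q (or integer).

x' = [2725/1889, 1978/1889]
P' = [3714/1889 1602/1889; 1602/1889 1576/1889]

x̄ = F·x = [9, -6]
P̄ = F·P·Fᵀ + Q = [39 -23; -23 21]
y = z − H·x̄ = [-22, -7]
S = H·P̄·Hᵀ + R = [217 85; 85 42]
K = P̄·Hᵀ·S⁻¹ = [255/1889 1238/1889; -775/1889 534/1889]
x' = x̄ + K·y = [2725/1889, 1978/1889]
P' = (I − K·H)·P̄ = [3714/1889 1602/1889; 1602/1889 1576/1889]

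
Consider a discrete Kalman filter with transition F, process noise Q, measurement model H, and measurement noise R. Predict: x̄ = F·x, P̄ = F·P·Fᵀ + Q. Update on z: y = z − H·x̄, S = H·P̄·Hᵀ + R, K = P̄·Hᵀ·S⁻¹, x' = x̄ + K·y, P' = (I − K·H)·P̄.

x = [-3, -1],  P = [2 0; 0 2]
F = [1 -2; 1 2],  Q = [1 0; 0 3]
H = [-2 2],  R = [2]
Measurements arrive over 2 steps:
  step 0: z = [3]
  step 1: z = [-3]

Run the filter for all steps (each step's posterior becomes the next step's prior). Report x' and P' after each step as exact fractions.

step 0: x̄ = F·x = [-1, -5]
step 0: P̄ = F·P·Fᵀ + Q = [11 -6; -6 13]
step 0: y = z − H·x̄ = [11]
step 0: S = H·P̄·Hᵀ + R = [146]
step 0: K = P̄·Hᵀ·S⁻¹ = [-17/73; 19/73]
step 0: x' = x̄ + K·y = [-260/73, -156/73]
step 0: P' = (I − K·H)·P̄ = [225/73 208/73; 208/73 227/73]
step 1: x̄ = F·x = [52/73, -572/73]
step 1: P̄ = F·P·Fᵀ + Q = [374/73 -683/73; -683/73 2184/73]
step 1: y = z − H·x̄ = [1029/73]
step 1: S = H·P̄·Hᵀ + R = [15842/73]
step 1: K = P̄·Hᵀ·S⁻¹ = [-1057/7921; 2867/7921]
step 1: x' = x̄ + K·y = [-9257/7921, -21653/7921]
step 1: P' = (I − K·H)·P̄ = [9972/7921 8915/7921; 8915/7921 11782/7921]

step 0: x' = [-260/73, -156/73], P' = [225/73 208/73; 208/73 227/73]
step 1: x' = [-9257/7921, -21653/7921], P' = [9972/7921 8915/7921; 8915/7921 11782/7921]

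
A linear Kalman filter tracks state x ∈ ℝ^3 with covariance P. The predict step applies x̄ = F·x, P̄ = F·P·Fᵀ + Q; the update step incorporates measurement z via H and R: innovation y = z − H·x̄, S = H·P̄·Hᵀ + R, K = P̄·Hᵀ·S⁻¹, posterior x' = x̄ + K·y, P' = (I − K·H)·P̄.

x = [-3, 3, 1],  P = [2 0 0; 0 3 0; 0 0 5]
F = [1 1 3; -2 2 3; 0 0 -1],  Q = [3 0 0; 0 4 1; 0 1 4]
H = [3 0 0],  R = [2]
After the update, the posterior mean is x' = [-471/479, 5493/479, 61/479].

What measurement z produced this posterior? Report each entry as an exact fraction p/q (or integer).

x̄ = F·x = [3, 15, -1]
P̄ = F·P·Fᵀ + Q = [53 47 -15; 47 69 -14; -15 -14 9]
S = H·P̄·Hᵀ + R = [479]
K = P̄·Hᵀ·S⁻¹ = [159/479; 141/479; -45/479]
x' − x̄ = [-1908/479, -1692/479, 540/479] = K·y
y = (KᵀK)⁻¹·Kᵀ·(x' − x̄) = [-12]
z = y + H·x̄ = [-12] + [9] = [-3]

z = [-3]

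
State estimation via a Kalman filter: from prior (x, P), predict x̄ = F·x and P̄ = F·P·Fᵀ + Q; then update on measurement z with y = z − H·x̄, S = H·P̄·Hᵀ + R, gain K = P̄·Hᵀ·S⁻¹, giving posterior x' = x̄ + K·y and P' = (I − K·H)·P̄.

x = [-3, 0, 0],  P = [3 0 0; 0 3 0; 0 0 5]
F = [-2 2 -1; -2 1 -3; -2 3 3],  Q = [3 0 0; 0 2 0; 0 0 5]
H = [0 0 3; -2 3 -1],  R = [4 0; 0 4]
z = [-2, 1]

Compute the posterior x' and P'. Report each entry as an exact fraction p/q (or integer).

x' = [149621/144206, 67470/72103, -40624/72103]
P' = [2072517/144206 727179/72103 25250/72103; 727179/72103 543506/72103 26832/72103; 25250/72103 26832/72103 31524/72103]

x̄ = F·x = [6, 6, 6]
P̄ = F·P·Fᵀ + Q = [32 33 15; 33 62 -24; 15 -24 89]
y = z − H·x̄ = [-20, 1]
S = H·P̄·Hᵀ + R = [805 -573; -573 587]
K = P̄·Hᵀ·S⁻¹ = [37875/144206 41885/144206; 20124/72103 37332/72103; 23643/72103 -382/72103]
x' = x̄ + K·y = [149621/144206, 67470/72103, -40624/72103]
P' = (I − K·H)·P̄ = [2072517/144206 727179/72103 25250/72103; 727179/72103 543506/72103 26832/72103; 25250/72103 26832/72103 31524/72103]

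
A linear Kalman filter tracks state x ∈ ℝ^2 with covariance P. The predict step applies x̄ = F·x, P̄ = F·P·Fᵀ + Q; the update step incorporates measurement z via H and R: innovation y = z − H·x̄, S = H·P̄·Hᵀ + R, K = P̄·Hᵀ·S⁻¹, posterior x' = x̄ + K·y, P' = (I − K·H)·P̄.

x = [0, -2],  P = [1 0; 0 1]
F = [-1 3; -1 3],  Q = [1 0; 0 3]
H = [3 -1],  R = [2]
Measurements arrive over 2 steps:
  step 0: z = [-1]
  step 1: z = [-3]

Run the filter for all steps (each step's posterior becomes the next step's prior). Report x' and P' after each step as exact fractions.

step 0: x̄ = F·x = [-6, -6]
step 0: P̄ = F·P·Fᵀ + Q = [11 10; 10 13]
step 0: y = z − H·x̄ = [11]
step 0: S = H·P̄·Hᵀ + R = [54]
step 0: K = P̄·Hᵀ·S⁻¹ = [23/54; 17/54]
step 0: x' = x̄ + K·y = [-71/54, -137/54]
step 0: P' = (I − K·H)·P̄ = [65/54 149/54; 149/54 413/54]
step 1: x̄ = F·x = [-170/27, -170/27]
step 1: P̄ = F·P·Fᵀ + Q = [1471/27 1444/27; 1444/27 1525/27]
step 1: y = z − H·x̄ = [259/27]
step 1: S = H·P̄·Hᵀ + R = [6154/27]
step 1: K = P̄·Hᵀ·S⁻¹ = [2969/6154; 2807/6154]
step 1: x' = x̄ + K·y = [-10267/6154, -11821/6154]
step 1: P' = (I − K·H)·P̄ = [8799/6154 20459/6154; 20459/6154 55763/6154]

step 0: x' = [-71/54, -137/54], P' = [65/54 149/54; 149/54 413/54]
step 1: x' = [-10267/6154, -11821/6154], P' = [8799/6154 20459/6154; 20459/6154 55763/6154]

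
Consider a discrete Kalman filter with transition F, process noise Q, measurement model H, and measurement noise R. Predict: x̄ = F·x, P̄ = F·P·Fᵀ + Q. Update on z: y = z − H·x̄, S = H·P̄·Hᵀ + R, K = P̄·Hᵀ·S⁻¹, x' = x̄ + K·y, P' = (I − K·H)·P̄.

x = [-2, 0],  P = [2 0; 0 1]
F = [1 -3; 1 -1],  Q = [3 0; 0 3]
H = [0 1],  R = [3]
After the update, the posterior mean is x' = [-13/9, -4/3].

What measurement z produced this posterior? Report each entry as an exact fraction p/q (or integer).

x̄ = F·x = [-2, -2]
P̄ = F·P·Fᵀ + Q = [14 5; 5 6]
S = H·P̄·Hᵀ + R = [9]
K = P̄·Hᵀ·S⁻¹ = [5/9; 2/3]
x' − x̄ = [5/9, 2/3] = K·y
y = (KᵀK)⁻¹·Kᵀ·(x' − x̄) = [1]
z = y + H·x̄ = [1] + [-2] = [-1]

z = [-1]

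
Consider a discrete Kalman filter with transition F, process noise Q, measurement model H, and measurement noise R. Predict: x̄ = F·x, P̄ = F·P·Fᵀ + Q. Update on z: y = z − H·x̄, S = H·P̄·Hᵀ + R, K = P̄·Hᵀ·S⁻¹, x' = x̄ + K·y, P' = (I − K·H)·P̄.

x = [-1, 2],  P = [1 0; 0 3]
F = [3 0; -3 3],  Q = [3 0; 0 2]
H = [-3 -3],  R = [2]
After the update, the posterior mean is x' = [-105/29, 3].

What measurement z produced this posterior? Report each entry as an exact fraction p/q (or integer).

z = [2]

x̄ = F·x = [-3, 9]
P̄ = F·P·Fᵀ + Q = [12 -9; -9 38]
S = H·P̄·Hᵀ + R = [290]
K = P̄·Hᵀ·S⁻¹ = [-9/290; -3/10]
x' − x̄ = [-18/29, -6] = K·y
y = (KᵀK)⁻¹·Kᵀ·(x' − x̄) = [20]
z = y + H·x̄ = [20] + [-18] = [2]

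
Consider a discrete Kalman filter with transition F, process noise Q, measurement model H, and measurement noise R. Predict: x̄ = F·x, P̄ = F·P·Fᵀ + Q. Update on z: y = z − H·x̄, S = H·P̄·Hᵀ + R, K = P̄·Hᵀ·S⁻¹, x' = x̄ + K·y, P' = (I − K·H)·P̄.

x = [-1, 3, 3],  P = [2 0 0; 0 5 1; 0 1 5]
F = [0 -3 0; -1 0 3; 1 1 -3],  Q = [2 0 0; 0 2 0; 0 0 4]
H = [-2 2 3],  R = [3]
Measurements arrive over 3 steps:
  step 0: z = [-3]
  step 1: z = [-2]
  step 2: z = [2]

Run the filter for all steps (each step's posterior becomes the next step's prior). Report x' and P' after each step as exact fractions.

step 0: x' = [-1477/453, 4850/453, -4651/453], P' = [4391/453 -6157/453 6902/453; -6157/453 21941/453 -18748/453; 6902/453 -18748/453 17174/453]
step 1: x' = [282970/256477, -6376020/2821247, 4501994/2821247], P' = [1086575/256477 434189/256477 367244/256477; 434189/256477 29225497/2821247 -16866128/2821247; 367244/256477 -16866128/2821247 14758528/2821247]
step 2: x' = [-474787028/3639715149, -343475696/519959307, 3639418676/3639715149], P' = [15515611261/3639715149 879706561/519959307 5271946760/3639715149; 879706561/519959307 651487393/74279901 -2540607196/519959307; 5271946760/3639715149 -2540607196/519959307 16341968128/3639715149]

step 0: x̄ = F·x = [-9, 10, -7]
step 0: P̄ = F·P·Fᵀ + Q = [47 -9 -6; -9 49 -44; -6 -44 50]
step 0: y = z − H·x̄ = [-20]
step 0: S = H·P̄·Hᵀ + R = [453]
step 0: K = P̄·Hᵀ·S⁻¹ = [-130/453; -16/453; 74/453]
step 0: x' = x̄ + K·y = [-1477/453, 4850/453, -4651/453]
step 0: P' = (I − K·H)·P̄ = [4391/453 -6157/453 6902/453; -6157/453 21941/453 -18748/453; 6902/453 -18748/453 17174/453]
step 1: x̄ = F·x = [-4850/151, -12476/453, 17326/453]
step 1: P̄ = F·P·Fᵀ + Q = [66125/151 50087/151 -72028/151; 50087/151 118451/453 -167632/453; -72028/151 -167632/453 241472/453]
step 1: y = z − H·x̄ = [-57032/453]
step 1: S = H·P̄·Hᵀ + R = [2821247/453]
step 1: K = P̄·Hᵀ·S⁻¹ = [-67680/256477; -566516/2821247; 821320/2821247]
step 1: x' = x̄ + K·y = [282970/256477, -6376020/2821247, 4501994/2821247]
step 1: P' = (I − K·H)·P̄ = [1086575/256477 434189/256477 367244/256477; 434189/256477 29225497/2821247 -16866128/2821247; 367244/256477 -16866128/2821247 14758528/2821247]
step 2: x̄ = F·x = [19128060/2821247, 10393312/2821247, -16769332/2821247]
step 2: P̄ = F·P·Fᵀ + Q = [268671967/2821247 166123389/2821247 -253799880/2821247; 166123389/2821247 126183467/2821247 -175915436/2821247; -253799880/2821247 -175915436/2821247 271800384/2821247]
step 2: y = z − H·x̄ = [73419986/2821247]
step 2: S = H·P̄·Hᵀ + R = [3639715149/2821247]
step 2: K = P̄·Hᵀ·S⁻¹ = [-966496796/3639715149; -86803736/519959307; 971170040/3639715149]
step 2: x' = x̄ + K·y = [-474787028/3639715149, -343475696/519959307, 3639418676/3639715149]
step 2: P' = (I − K·H)·P̄ = [15515611261/3639715149 879706561/519959307 5271946760/3639715149; 879706561/519959307 651487393/74279901 -2540607196/519959307; 5271946760/3639715149 -2540607196/519959307 16341968128/3639715149]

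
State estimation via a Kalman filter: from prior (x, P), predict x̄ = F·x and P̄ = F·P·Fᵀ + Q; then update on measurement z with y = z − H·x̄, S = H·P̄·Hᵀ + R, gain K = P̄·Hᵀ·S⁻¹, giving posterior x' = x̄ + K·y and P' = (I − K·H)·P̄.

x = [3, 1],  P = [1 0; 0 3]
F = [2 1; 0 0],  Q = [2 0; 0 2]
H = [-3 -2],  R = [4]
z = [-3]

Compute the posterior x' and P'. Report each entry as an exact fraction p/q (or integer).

x' = [55/31, -24/31]
P' = [36/31 -36/31; -36/31 170/93]

x̄ = F·x = [7, 0]
P̄ = F·P·Fᵀ + Q = [9 0; 0 2]
y = z − H·x̄ = [18]
S = H·P̄·Hᵀ + R = [93]
K = P̄·Hᵀ·S⁻¹ = [-9/31; -4/93]
x' = x̄ + K·y = [55/31, -24/31]
P' = (I − K·H)·P̄ = [36/31 -36/31; -36/31 170/93]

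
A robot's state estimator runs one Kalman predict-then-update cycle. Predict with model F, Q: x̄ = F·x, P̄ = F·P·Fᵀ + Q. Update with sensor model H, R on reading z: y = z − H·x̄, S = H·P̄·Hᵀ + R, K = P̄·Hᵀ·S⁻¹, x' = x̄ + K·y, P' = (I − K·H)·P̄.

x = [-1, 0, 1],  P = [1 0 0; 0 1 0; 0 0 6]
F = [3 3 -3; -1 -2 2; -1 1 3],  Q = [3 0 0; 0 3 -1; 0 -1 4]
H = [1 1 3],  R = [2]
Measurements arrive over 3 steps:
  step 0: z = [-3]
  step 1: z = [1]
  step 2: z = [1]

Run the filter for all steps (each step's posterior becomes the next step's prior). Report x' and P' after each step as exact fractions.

step 0: x̄ = F·x = [-6, 3, 4]
step 0: P̄ = F·P·Fᵀ + Q = [75 -45 -54; -45 32 34; -54 34 60]
step 0: y = z − H·x̄ = [-12]
step 0: S = H·P̄·Hᵀ + R = [439]
step 0: K = P̄·Hᵀ·S⁻¹ = [-132/439; 89/439; 160/439]
step 0: x' = x̄ + K·y = [-1050/439, 249/439, -164/439]
step 0: P' = (I − K·H)·P̄ = [15501/439 -8007/439 -2586/439; -8007/439 6127/439 686/439; -2586/439 686/439 740/439]
step 1: x̄ = F·x = [-1911/439, 224/439, 807/439]
step 1: P̄ = F·P·Fᵀ + Q = [92703/439 -30684/439 -61698/439; -30684/439 17114/439 9427/439; -61698/439 9427/439 65690/439]
step 1: y = z − H·x̄ = [-295/439]
step 1: S = H·P̄·Hᵀ + R = [326911/439]
step 1: K = P̄·Hᵀ·S⁻¹ = [-123075/326911; 14711/326911; 144799/326911]
step 1: x' = x̄ + K·y = [-1340364/326911, 156921/326911, 503648/326911]
step 1: P' = (I − K·H)·P̄ = [34528872/326911 -18725241/326911 -5349927/326911; -18725241/326911 12251347/326911 2167772/326911; -5349927/326911 2167772/326911 1157251/326911]
step 2: x̄ = F·x = [-5061273/326911, 2033818/326911, 3008229/326911]
step 2: P̄ = F·P·Fᵀ + Q = [152642415/326911 -37647114/326911 -128440326/326911; -37647114/326911 18300565/326911 15996079/326911; -128440326/326911 15996079/326911 141059798/326911]
step 2: y = z − H·x̄ = [-5670321/326911]
step 2: S = H·P̄·Hᵀ + R = [691175274/326911]
step 2: K = P̄·Hᵀ·S⁻¹ = [-90108559/230391758; 14320844/345587637; 310735147/691175274]
step 2: x' = x̄ + K·y = [-2004004545/230391758, 633871374/115195879, 323477923/230391758]
step 2: P' = (I − K·H)·P̄ = [33063730257/230391758 -9318627310/115195879 -4868897585/230391758; -9318627310/115195879 18091394503/345587637 3297709705/345587637; -4868897585/230391758 3297709705/345587637 2877581213/691175274]

step 0: x' = [-1050/439, 249/439, -164/439], P' = [15501/439 -8007/439 -2586/439; -8007/439 6127/439 686/439; -2586/439 686/439 740/439]
step 1: x' = [-1340364/326911, 156921/326911, 503648/326911], P' = [34528872/326911 -18725241/326911 -5349927/326911; -18725241/326911 12251347/326911 2167772/326911; -5349927/326911 2167772/326911 1157251/326911]
step 2: x' = [-2004004545/230391758, 633871374/115195879, 323477923/230391758], P' = [33063730257/230391758 -9318627310/115195879 -4868897585/230391758; -9318627310/115195879 18091394503/345587637 3297709705/345587637; -4868897585/230391758 3297709705/345587637 2877581213/691175274]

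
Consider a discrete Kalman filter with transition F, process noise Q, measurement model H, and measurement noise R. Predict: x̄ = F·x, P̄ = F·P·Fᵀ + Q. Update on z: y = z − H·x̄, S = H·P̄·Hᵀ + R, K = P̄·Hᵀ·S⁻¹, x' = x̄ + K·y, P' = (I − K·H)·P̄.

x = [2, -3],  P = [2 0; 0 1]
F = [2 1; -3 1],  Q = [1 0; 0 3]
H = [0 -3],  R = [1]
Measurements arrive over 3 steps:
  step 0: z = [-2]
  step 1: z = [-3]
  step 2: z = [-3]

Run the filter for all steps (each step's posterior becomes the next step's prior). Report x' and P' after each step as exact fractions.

step 0: x' = [-758/199, 123/199], P' = [901/199 -11/199; -11/199 22/199]
step 1: x' = [-3043/11335, 11649/11335], P' = [201916/79345 -5373/79345; -5373/79345 8794/79345]
step 2: x' = [372973/386656, 388005/386656], P' = [6594081/2706592 -171047/2706592; -171047/2706592 299473/2706592]

step 0: x̄ = F·x = [1, -9]
step 0: P̄ = F·P·Fᵀ + Q = [10 -11; -11 22]
step 0: y = z − H·x̄ = [-29]
step 0: S = H·P̄·Hᵀ + R = [199]
step 0: K = P̄·Hᵀ·S⁻¹ = [33/199; -66/199]
step 0: x' = x̄ + K·y = [-758/199, 123/199]
step 0: P' = (I − K·H)·P̄ = [901/199 -11/199; -11/199 22/199]
step 1: x̄ = F·x = [-7, 2397/199]
step 1: P̄ = F·P·Fᵀ + Q = [19 -27; -27 8794/199]
step 1: y = z − H·x̄ = [6594/199]
step 1: S = H·P̄·Hᵀ + R = [79345/199]
step 1: K = P̄·Hᵀ·S⁻¹ = [16119/79345; -26382/79345]
step 1: x' = x̄ + K·y = [-3043/11335, 11649/11335]
step 1: P' = (I − K·H)·P̄ = [201916/79345 -5373/79345; -5373/79345 8794/79345]
step 2: x̄ = F·x = [5563/11335, 20778/11335]
step 2: P̄ = F·P·Fᵀ + Q = [874311/79345 -171047/11335; -171047/11335 299473/11335]
step 2: y = z − H·x̄ = [28329/11335]
step 2: S = H·P̄·Hᵀ + R = [2706592/11335]
step 2: K = P̄·Hᵀ·S⁻¹ = [513141/2706592; -898419/2706592]
step 2: x' = x̄ + K·y = [372973/386656, 388005/386656]
step 2: P' = (I − K·H)·P̄ = [6594081/2706592 -171047/2706592; -171047/2706592 299473/2706592]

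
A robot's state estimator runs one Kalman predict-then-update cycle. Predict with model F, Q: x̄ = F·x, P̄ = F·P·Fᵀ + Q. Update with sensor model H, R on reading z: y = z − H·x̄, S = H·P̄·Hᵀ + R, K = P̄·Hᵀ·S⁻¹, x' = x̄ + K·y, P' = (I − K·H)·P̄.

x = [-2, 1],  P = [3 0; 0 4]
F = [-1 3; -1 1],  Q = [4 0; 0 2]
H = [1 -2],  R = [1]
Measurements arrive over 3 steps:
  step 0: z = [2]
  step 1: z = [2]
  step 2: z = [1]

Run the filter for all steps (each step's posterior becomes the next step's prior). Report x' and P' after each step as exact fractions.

step 0: x' = [139/20, 51/20], P' = [691/20 339/20; 339/20 171/20]
step 1: x' = [-103/60, -19/10], P' = [401/90 31/15; 31/15 6/5]
step 2: x' = [-51459/20510, -33907/20510], P' = [46469/10255 21597/10255; 21597/10255 12431/10255]

step 0: x̄ = F·x = [5, 3]
step 0: P̄ = F·P·Fᵀ + Q = [43 15; 15 9]
step 0: y = z − H·x̄ = [3]
step 0: S = H·P̄·Hᵀ + R = [20]
step 0: K = P̄·Hᵀ·S⁻¹ = [13/20; -3/20]
step 0: x' = x̄ + K·y = [139/20, 51/20]
step 0: P' = (I − K·H)·P̄ = [691/20 339/20; 339/20 171/20]
step 1: x̄ = F·x = [7/10, -22/5]
step 1: P̄ = F·P·Fᵀ + Q = [69/5 -38/5; -38/5 56/5]
step 1: y = z − H·x̄ = [-15/2]
step 1: S = H·P̄·Hᵀ + R = [90]
step 1: K = P̄·Hᵀ·S⁻¹ = [29/90; -1/3]
step 1: x' = x̄ + K·y = [-103/60, -19/10]
step 1: P' = (I − K·H)·P̄ = [401/90 31/15; 31/15 6/5]
step 2: x̄ = F·x = [-239/60, -11/60]
step 2: P̄ = F·P·Fᵀ + Q = [617/90 -19/90; -19/90 317/90]
step 2: y = z − H·x̄ = [277/60]
step 2: S = H·P̄·Hᵀ + R = [2051/90]
step 2: K = P̄·Hᵀ·S⁻¹ = [655/2051; -653/2051]
step 2: x' = x̄ + K·y = [-51459/20510, -33907/20510]
step 2: P' = (I − K·H)·P̄ = [46469/10255 21597/10255; 21597/10255 12431/10255]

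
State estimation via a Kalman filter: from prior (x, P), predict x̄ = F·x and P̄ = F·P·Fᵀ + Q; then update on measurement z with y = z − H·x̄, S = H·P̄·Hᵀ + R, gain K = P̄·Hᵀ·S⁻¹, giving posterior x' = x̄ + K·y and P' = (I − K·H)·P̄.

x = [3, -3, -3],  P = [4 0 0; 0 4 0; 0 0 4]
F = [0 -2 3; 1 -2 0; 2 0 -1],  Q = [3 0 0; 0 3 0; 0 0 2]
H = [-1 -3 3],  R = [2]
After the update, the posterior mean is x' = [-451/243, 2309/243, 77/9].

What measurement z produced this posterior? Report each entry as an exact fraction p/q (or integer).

z = [-1]

x̄ = F·x = [-3, 9, 9]
P̄ = F·P·Fᵀ + Q = [55 16 -12; 16 23 8; -12 8 22]
S = H·P̄·Hᵀ + R = [486]
K = P̄·Hᵀ·S⁻¹ = [-139/486; -61/486; 1/9]
x' − x̄ = [278/243, 122/243, -4/9] = K·y
y = (KᵀK)⁻¹·Kᵀ·(x' − x̄) = [-4]
z = y + H·x̄ = [-4] + [3] = [-1]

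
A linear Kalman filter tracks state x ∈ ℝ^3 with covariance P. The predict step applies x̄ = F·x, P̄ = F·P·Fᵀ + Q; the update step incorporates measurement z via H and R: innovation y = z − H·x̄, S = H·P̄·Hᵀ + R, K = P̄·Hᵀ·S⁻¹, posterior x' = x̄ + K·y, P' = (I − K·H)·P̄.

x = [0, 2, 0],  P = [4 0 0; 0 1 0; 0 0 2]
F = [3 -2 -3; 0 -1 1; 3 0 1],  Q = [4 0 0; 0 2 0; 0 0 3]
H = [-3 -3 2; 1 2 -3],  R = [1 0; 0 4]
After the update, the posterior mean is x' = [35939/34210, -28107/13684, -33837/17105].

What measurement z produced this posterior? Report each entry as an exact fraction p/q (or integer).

z = [-1, 3]

x̄ = F·x = [-4, -2, 0]
P̄ = F·P·Fᵀ + Q = [62 -4 30; -4 5 2; 30 2 41]
S = H·P̄·Hᵀ + R = [312 -70; -70 235]
K = P̄·Hᵀ·S⁻¹ = [-2931/6842 -4803/17105; 47/13684 7/6842; -476/3421 -7187/17105]
x' − x̄ = [172779/34210, -739/13684, -33837/17105] = K·y
y = (KᵀK)⁻¹·Kᵀ·(x' − x̄) = [-19, 11]
z = y + H·x̄ = [-19, 11] + [18, -8] = [-1, 3]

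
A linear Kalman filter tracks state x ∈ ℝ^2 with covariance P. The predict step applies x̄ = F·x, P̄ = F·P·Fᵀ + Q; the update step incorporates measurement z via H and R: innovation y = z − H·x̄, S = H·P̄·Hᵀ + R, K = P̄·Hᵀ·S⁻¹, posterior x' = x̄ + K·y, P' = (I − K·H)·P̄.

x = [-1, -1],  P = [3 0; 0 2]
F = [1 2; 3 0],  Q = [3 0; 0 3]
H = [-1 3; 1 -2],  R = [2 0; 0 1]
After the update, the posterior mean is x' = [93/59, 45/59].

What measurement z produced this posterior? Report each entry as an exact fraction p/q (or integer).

x̄ = F·x = [-3, -3]
P̄ = F·P·Fᵀ + Q = [14 9; 9 30]
S = H·P̄·Hᵀ + R = [232 -149; -149 99]
K = P̄·Hᵀ·S⁻¹ = [691/767 1009/767; 420/767 237/767]
x' − x̄ = [270/59, 222/59] = K·y
y = (KᵀK)⁻¹·Kᵀ·(x' − x̄) = [8, -2]
z = y + H·x̄ = [8, -2] + [-6, 3] = [2, 1]

z = [2, 1]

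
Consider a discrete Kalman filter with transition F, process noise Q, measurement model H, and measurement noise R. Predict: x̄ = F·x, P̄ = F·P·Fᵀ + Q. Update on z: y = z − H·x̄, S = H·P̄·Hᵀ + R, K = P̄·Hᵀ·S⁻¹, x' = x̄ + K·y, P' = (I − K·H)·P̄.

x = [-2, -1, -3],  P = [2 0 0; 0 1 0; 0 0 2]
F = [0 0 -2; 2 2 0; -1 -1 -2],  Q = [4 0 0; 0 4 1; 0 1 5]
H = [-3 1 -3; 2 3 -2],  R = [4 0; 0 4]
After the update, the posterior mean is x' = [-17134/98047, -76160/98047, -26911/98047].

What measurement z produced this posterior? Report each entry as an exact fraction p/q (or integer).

z = [1, -2]

x̄ = F·x = [6, -6, 9]
P̄ = F·P·Fᵀ + Q = [12 0 8; 0 16 -5; 8 -5 16]
S = H·P̄·Hᵀ + R = [446 127; 127 256]
K = P̄·Hᵀ·S⁻¹ = [-16376/98047 11188/98047; 570/98047 21931/98047; -15775/98047 -4047/98047]
x' − x̄ = [-605416/98047, 512122/98047, -909334/98047] = K·y
y = (KᵀK)⁻¹·Kᵀ·(x' − x̄) = [52, 22]
z = y + H·x̄ = [52, 22] + [-51, -24] = [1, -2]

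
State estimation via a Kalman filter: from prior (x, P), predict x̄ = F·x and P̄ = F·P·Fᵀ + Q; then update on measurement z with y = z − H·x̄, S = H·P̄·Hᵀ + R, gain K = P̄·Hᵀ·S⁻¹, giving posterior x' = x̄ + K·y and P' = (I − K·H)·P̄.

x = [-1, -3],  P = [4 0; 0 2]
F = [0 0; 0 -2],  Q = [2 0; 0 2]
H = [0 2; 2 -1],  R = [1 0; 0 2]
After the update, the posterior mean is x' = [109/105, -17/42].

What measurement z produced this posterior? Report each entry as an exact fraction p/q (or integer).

x̄ = F·x = [0, 6]
P̄ = F·P·Fᵀ + Q = [2 0; 0 10]
S = H·P̄·Hᵀ + R = [41 -20; -20 20]
K = P̄·Hᵀ·S⁻¹ = [4/21 41/105; 10/21 -1/42]
x' − x̄ = [109/105, -269/42] = K·y
y = (KᵀK)⁻¹·Kᵀ·(x' − x̄) = [-13, 9]
z = y + H·x̄ = [-13, 9] + [12, -6] = [-1, 3]

z = [-1, 3]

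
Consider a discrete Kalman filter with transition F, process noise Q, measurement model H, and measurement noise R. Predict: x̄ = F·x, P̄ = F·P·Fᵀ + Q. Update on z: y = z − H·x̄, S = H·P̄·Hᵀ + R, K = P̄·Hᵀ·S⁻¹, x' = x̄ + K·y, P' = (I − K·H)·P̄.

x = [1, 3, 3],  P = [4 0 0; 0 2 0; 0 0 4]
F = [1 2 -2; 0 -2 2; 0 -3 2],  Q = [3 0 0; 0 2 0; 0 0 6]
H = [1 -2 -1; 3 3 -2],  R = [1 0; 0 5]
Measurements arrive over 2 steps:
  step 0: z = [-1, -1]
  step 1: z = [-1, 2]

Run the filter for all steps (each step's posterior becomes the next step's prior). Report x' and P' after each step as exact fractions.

step 0: x' = [-54284/42191, 16390/42191, -43533/42191], P' = [117553/42191 -14102/42191 139224/42191; -14102/42191 9030/42191 -19428/42191; 139224/42191 -19428/42191 188024/42191]
step 1: x' = [-178004774/1039817689, 574396814/1039817689, -336987034/1039817689], P' = [1877853774/1039817689 -227084032/1039817689 2181695278/1039817689; -227084032/1039817689 208208934/1039817689 -329467272/1039817689; 2181695278/1039817689 -329467272/1039817689 3097454624/1039817689]

step 0: x̄ = F·x = [1, 0, -3]
step 0: P̄ = F·P·Fᵀ + Q = [31 -24 -28; -24 26 28; -28 28 40]
step 0: y = z − H·x̄ = [-5, -10]
step 0: S = H·P̄·Hᵀ + R = [440 257; 257 246]
step 0: K = P̄·Hᵀ·S⁻¹ = [6533/42191 6381/42191; -12734/42191 4728/42191; -9944/42191 -3332/42191]
step 0: x' = x̄ + K·y = [-54284/42191, 16390/42191, -43533/42191]
step 0: P' = (I − K·H)·P̄ = [117553/42191 -14102/42191 139224/42191; -14102/42191 9030/42191 -19428/42191; 139224/42191 -19428/42191 188024/42191]
step 1: x̄ = F·x = [65562/42191, -3866/1361, -136236/42191]
step 1: P̄ = F·P·Fᵀ + Q = [574462/42191 -20548/1361 -679802/42191; -20548/1361 33162/1361 32276/1361; -679802/42191 32276/1361 1319648/42191]
step 1: y = z − H·x̄ = [-483681/42191, -25238/42191]
step 1: S = H·P̄·Hᵀ + R = [13958169/42191 4505080/42191; 4505080/42191 4597071/42191]
step 1: K = P̄·Hᵀ·S⁻¹ = [2243680/15519667 117783734/1039817689; -4687084/15519667 120461850/1039817689; -3833206/15519667 -127645046/1039817689]
step 1: x' = x̄ + K·y = [-178004774/1039817689, 574396814/1039817689, -336987034/1039817689]
step 1: P' = (I − K·H)·P̄ = [1877853774/1039817689 -227084032/1039817689 2181695278/1039817689; -227084032/1039817689 208208934/1039817689 -329467272/1039817689; 2181695278/1039817689 -329467272/1039817689 3097454624/1039817689]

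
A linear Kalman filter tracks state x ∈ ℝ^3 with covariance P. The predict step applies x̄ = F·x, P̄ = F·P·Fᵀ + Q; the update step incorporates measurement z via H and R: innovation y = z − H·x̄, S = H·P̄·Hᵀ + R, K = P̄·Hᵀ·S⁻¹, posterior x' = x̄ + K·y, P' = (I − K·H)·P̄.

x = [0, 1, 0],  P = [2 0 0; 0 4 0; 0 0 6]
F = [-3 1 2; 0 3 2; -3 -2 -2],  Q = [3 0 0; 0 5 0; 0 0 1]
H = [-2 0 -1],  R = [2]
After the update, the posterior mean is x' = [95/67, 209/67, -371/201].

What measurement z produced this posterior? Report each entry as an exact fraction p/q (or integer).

z = [-1]

x̄ = F·x = [1, 3, -2]
P̄ = F·P·Fᵀ + Q = [49 36 -14; 36 65 -48; -14 -48 59]
S = H·P̄·Hᵀ + R = [201]
K = P̄·Hᵀ·S⁻¹ = [-28/67; -8/67; -31/201]
x' − x̄ = [28/67, 8/67, 31/201] = K·y
y = (KᵀK)⁻¹·Kᵀ·(x' − x̄) = [-1]
z = y + H·x̄ = [-1] + [0] = [-1]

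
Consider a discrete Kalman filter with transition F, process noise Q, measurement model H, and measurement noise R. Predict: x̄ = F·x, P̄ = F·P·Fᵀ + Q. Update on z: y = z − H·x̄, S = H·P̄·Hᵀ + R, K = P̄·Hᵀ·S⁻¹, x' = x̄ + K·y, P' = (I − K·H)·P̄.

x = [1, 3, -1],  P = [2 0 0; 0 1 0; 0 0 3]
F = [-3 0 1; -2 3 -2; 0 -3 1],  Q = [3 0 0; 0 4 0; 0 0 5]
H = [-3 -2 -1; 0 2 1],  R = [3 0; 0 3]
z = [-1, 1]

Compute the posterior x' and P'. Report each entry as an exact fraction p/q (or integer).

x' = [-809/3110, 14691/3110, -12272/1555]
P' = [1947/3110 -1923/3110 501/1555; -1923/3110 14277/3110 -11514/1555; 501/1555 -11514/1555 43737/3110]

x̄ = F·x = [-4, 9, -10]
P̄ = F·P·Fᵀ + Q = [24 6 3; 6 33 -15; 3 -15 17]
y = z − H·x̄ = [-5, -7]
S = H·P̄·Hᵀ + R = [398 -134; -134 92]
K = P̄·Hᵀ·S⁻¹ = [-999/3110 -474/1555; 81/3110 921/1555; -229/3110 -773/3110]
x' = x̄ + K·y = [-809/3110, 14691/3110, -12272/1555]
P' = (I − K·H)·P̄ = [1947/3110 -1923/3110 501/1555; -1923/3110 14277/3110 -11514/1555; 501/1555 -11514/1555 43737/3110]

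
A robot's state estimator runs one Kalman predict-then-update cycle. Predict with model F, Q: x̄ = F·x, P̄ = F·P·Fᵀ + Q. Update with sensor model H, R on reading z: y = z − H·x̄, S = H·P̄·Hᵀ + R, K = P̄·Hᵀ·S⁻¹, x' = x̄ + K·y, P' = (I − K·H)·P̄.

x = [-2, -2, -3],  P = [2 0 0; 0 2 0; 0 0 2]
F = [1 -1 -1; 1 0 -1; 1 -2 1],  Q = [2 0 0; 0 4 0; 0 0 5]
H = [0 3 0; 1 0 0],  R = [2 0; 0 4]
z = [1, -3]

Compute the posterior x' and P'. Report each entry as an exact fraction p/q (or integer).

x̄ = F·x = [3, 1, -1]
P̄ = F·P·Fᵀ + Q = [8 4 4; 4 8 0; 4 0 17]
y = z − H·x̄ = [-2, -6]
S = H·P̄·Hᵀ + R = [74 12; 12 12]
K = P̄·Hᵀ·S⁻¹ = [2/31 56/93; 10/31 1/93; -2/31 37/93]
x' = x̄ + K·y = [-23/31, 9/31, -101/31]
P' = (I − K·H)·P̄ = [224/93 4/93 148/93; 4/93 20/93 -4/93; 148/93 -4/93 1433/93]

x' = [-23/31, 9/31, -101/31]
P' = [224/93 4/93 148/93; 4/93 20/93 -4/93; 148/93 -4/93 1433/93]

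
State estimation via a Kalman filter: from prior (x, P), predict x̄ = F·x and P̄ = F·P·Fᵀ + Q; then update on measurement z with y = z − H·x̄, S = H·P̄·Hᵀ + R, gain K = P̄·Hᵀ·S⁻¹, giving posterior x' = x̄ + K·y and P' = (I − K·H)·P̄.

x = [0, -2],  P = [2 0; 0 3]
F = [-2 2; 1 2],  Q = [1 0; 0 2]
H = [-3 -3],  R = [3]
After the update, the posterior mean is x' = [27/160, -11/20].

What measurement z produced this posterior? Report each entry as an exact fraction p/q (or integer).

z = [1]

x̄ = F·x = [-4, -4]
P̄ = F·P·Fᵀ + Q = [21 8; 8 16]
S = H·P̄·Hᵀ + R = [480]
K = P̄·Hᵀ·S⁻¹ = [-29/160; -3/20]
x' − x̄ = [667/160, 69/20] = K·y
y = (KᵀK)⁻¹·Kᵀ·(x' − x̄) = [-23]
z = y + H·x̄ = [-23] + [24] = [1]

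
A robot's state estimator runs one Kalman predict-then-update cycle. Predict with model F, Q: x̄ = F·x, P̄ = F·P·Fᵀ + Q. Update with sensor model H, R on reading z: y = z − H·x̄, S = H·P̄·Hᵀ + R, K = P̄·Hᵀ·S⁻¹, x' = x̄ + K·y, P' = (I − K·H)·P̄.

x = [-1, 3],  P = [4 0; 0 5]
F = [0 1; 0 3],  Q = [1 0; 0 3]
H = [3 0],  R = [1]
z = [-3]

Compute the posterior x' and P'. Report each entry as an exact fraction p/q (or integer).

x' = [-51/55, -9/11]
P' = [6/55 3/11; 3/11 123/11]

x̄ = F·x = [3, 9]
P̄ = F·P·Fᵀ + Q = [6 15; 15 48]
y = z − H·x̄ = [-12]
S = H·P̄·Hᵀ + R = [55]
K = P̄·Hᵀ·S⁻¹ = [18/55; 9/11]
x' = x̄ + K·y = [-51/55, -9/11]
P' = (I − K·H)·P̄ = [6/55 3/11; 3/11 123/11]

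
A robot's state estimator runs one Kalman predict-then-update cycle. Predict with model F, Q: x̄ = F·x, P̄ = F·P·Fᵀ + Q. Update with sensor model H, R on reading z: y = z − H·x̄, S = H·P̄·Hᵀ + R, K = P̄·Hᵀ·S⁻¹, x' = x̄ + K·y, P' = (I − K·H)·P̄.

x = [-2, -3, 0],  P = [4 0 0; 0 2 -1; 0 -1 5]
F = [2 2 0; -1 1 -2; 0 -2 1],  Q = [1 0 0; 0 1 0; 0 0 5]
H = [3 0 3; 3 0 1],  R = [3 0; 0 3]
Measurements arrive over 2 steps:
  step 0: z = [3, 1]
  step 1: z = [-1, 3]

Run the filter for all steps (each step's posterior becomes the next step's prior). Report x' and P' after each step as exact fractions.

step 0: x̄ = F·x = [-10, -1, 6]
step 0: P̄ = F·P·Fᵀ + Q = [25 0 -10; 0 31 -19; -10 -19 22]
step 0: y = z − H·x̄ = [15, 25]
step 0: S = H·P̄·Hᵀ + R = [246 171; 171 190]
step 0: K = P̄·Hᵀ·S⁻¹ = [-45/307 2765/5833; -133/307 89/307; 144/307 -2708/5833]
step 0: x' = x̄ + K·y = [-2030/5833, -77/307, 8338/5833]
step 0: P' = (I − K·H)·P̄ = [4575/5833 200/307 -5430/5833; 200/307 3627/307 -333/307; -5430/5833 -333/307 8166/5833]
step 1: x̄ = F·x = [-6986/5833, -16109/5833, 11264/5833]
step 1: P̄ = F·P·Fᵀ + Q = [330185/5833 175704/5833 -314366/5833; 175704/5833 107973/5833 -172763/5833; -314366/5833 -172763/5833 338291/5833]
step 1: y = z − H·x̄ = [-18667/5833, 27193/5833]
step 1: S = H·P̄·Hᵀ + R = [375195/5833 214146/5833; 214146/5833 1441259/5833]
step 1: K = P̄·Hᵀ·S⁻¹ = [-4366269/28281311 13917367/28281311; -3609703/28281311 7489603/28281311; 13312953/28281311 -13845985/28281311]
step 1: x' = x̄ + K·y = [44983176/28281311, -31636643/28281311, -52540044/28281311]
step 1: P' = (I − K·H)·P̄ = [23059185/28281311 13039256/28281311 -27425454/28281311; 13039256/28281311 73981325/28281311 -16648959/28281311; -27425454/28281311 -16648959/28281311 40738407/28281311]

step 0: x' = [-2030/5833, -77/307, 8338/5833], P' = [4575/5833 200/307 -5430/5833; 200/307 3627/307 -333/307; -5430/5833 -333/307 8166/5833]
step 1: x' = [44983176/28281311, -31636643/28281311, -52540044/28281311], P' = [23059185/28281311 13039256/28281311 -27425454/28281311; 13039256/28281311 73981325/28281311 -16648959/28281311; -27425454/28281311 -16648959/28281311 40738407/28281311]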